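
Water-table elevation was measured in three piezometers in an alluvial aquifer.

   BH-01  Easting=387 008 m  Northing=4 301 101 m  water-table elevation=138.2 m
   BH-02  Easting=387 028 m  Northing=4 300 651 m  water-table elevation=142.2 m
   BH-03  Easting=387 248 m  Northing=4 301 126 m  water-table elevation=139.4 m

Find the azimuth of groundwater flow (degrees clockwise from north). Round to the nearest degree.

326°

With h = a·x + b·y + c and BH-01 as origin, the differences give:
  20·a + (-450)·b = +4.0
  240·a + 25·b = +1.2
Eliminate b (×25 and ×(-450), subtract): 108500·a = 640.00 → a = ∂h/∂x = +0.005899
Back-substitute: b = ∂h/∂y = -0.008627.
Flow direction (−∇h) has components (-0.005899 E, +0.008627 N).
Azimuth = atan2(E, N) = atan2(-0.005899, +0.008627) = 325.6° ≈ 326°.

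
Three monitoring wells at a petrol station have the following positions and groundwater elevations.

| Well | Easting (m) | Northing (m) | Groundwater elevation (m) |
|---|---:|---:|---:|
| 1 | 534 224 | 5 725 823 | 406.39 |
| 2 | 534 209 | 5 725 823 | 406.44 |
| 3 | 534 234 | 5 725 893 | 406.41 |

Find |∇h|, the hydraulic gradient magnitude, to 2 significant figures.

Differences from 1: to 2 (Δx, Δy, Δh) = (-15, 0, +0.05); to 3 = (10, 70, +0.02).
Solve a·Δx + b·Δy = Δh: det = (-15)·70 − 10·0 = -1050.
∂h/∂x = [(+0.05)·70 − (+0.02)·0] / -1050 = -0.003333
∂h/∂y = [(-15)·(+0.02) − 10·(+0.05)] / -1050 = +0.0007619
|∇h| = √(-0.003333² + 0.0007619²) = 0.003419

0.0034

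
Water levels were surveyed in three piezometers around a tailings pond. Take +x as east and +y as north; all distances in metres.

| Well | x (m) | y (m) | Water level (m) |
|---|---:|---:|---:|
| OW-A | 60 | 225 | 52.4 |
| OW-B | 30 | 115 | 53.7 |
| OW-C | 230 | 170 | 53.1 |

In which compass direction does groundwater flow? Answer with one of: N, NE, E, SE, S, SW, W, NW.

N

With h = a·x + b·y + c and OW-A as origin, the differences give:
  (-30)·a + (-110)·b = +1.3
  170·a + (-55)·b = +0.7
Eliminate b (×(-55) and ×(-110), subtract): 20350·a = 5.50 → a = ∂h/∂x = +0.0002703
Back-substitute: b = ∂h/∂y = -0.01189.
Flow = −∇h = (-0.0002703 east, +0.01189 north), which points north.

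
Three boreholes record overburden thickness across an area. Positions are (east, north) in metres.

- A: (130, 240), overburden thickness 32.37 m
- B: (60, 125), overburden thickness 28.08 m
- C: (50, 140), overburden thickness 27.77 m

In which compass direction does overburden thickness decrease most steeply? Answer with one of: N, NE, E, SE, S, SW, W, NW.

With d = a·x + b·y + c and A as origin, the differences give:
  (-70)·a + (-115)·b = -4.29
  (-80)·a + (-100)·b = -4.60
Eliminate b (×(-100) and ×(-115), subtract): -2200·a = -100.000 → a = ∂d/∂x = +0.04545
Back-substitute: b = ∂d/∂y = +0.009636.
Steepest decrease is along −∇f = (-0.04545 E, -0.009636 N) → west.

W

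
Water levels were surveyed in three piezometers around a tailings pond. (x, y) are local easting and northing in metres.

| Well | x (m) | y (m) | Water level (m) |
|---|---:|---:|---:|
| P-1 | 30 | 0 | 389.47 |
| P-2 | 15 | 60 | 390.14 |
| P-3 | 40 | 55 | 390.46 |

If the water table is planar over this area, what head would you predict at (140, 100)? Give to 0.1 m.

Differences from P-1: to P-2 (Δx, Δy, Δh) = (-15, 60, +0.67); to P-3 = (10, 55, +0.99).
Determinant of the coordinate differences = (-15)·55 − 10·60 = -1425.
∂h/∂x = [(+0.67)·55 − (+0.99)·60] / -1425 = +0.01582
∂h/∂y = [(-15)·(+0.99) − 10·(+0.67)] / -1425 = +0.01512
h(140, 100) = 389.47 + (+0.01582)·(110) + (+0.01512)·(100) = 389.47 +1.741 +1.512 = 392.723 m.

392.7 m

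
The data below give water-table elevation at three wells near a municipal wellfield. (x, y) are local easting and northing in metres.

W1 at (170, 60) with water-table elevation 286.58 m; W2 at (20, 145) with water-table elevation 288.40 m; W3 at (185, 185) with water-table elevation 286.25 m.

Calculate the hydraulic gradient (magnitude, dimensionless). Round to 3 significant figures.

0.0128

With h = a·x + b·y + c and W1 as origin, the differences give:
  (-150)·a + 85·b = +1.82
  15·a + 125·b = -0.33
Eliminate b (×125 and ×85, subtract): -20025·a = 255.550 → a = ∂h/∂x = -0.01276
Back-substitute: b = ∂h/∂y = -0.001109.
|∇h| = √(-0.01276² + -0.001109²) = 0.01281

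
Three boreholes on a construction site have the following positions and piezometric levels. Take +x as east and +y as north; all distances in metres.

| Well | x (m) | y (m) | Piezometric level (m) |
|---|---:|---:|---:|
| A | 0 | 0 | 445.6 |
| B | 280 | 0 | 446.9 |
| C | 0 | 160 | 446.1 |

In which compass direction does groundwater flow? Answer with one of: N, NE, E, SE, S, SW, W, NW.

∂h/∂x = (446.9 − 445.6) / (280 − 0) = +0.004643
∂h/∂y = (446.1 − 445.6) / (160 − 0) = +0.003125
Flow = −∇h = (-0.004643 east, -0.003125 north), which points southwest.

SW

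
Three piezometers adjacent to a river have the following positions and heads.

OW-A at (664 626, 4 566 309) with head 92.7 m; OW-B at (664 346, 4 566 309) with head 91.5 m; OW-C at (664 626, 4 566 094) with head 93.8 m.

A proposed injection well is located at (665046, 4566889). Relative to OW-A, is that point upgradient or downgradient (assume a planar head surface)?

∂h/∂x = (91.5 − 92.7) / (664346 − 664626) = +0.004286
∂h/∂y = (93.8 − 92.7) / (4566094 − 4566309) = -0.005116
Head at (665046, 4566889) = 92.7 + (+0.004286)·(420) + (-0.005116)·(580) = 91.53 m.
That is lower than the 92.7 m at OW-A, so the point is downgradient.

downgradient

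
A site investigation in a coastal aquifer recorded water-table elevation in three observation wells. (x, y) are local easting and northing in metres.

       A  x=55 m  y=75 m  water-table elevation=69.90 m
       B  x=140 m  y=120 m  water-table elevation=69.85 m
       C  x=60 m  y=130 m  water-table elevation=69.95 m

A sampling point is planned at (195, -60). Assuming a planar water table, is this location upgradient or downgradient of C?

downgradient

Taking A as reference: B−A = (85, 45, -0.05); C−A = (5, 55, +0.05).
Solve a·Δx + b·Δy = Δh: det = 85·55 − 5·45 = 4450.
∂h/∂x = [(-0.05)·55 − (+0.05)·45] / 4450 = -0.001124
∂h/∂y = [85·(+0.05) − 5·(-0.05)] / 4450 = +0.001011
Head at (195, -60) = 69.90 + (-0.001124)·(140) + (+0.001011)·(-135) = 69.61 m.
That is lower than the 69.95 m at C, so the point is downgradient.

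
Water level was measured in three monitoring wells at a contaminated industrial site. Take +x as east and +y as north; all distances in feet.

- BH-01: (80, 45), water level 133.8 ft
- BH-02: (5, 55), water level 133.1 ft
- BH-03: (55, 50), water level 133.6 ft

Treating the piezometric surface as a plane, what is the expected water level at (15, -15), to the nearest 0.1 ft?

With h = a·x + b·y + c and BH-01 as origin, the differences give:
  (-75)·a + 10·b = -0.7
  (-25)·a + 5·b = -0.2
Eliminate b (×5 and ×10, subtract): -125·a = -1.50 → a = ∂h/∂x = +0.01200
Back-substitute: b = ∂h/∂y = +0.02000.
h(15, -15) = 133.8 + (+0.01200)·(-65) + (+0.02000)·(-60) = 133.8 -0.780 -1.200 = 131.820 ft.

131.8 ft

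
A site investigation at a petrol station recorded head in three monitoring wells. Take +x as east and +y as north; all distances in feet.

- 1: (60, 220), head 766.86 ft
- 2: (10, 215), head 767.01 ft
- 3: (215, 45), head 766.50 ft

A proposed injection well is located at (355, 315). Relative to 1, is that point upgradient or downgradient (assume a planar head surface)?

Taking 1 as reference: 2−1 = (-50, -5, +0.15); 3−1 = (155, -175, -0.36).
Determinant of the coordinate differences = (-50)·(-175) − 155·(-5) = 9525.
∂h/∂x = [(+0.15)·(-175) − (-0.36)·(-5)] / 9525 = -0.002945
∂h/∂y = [(-50)·(-0.36) − 155·(+0.15)] / 9525 = -0.0005512
Head at (355, 315) = 766.86 + (-0.002945)·(295) + (-0.0005512)·(95) = 765.94 ft.
That is lower than the 766.86 ft at 1, so the point is downgradient.

downgradient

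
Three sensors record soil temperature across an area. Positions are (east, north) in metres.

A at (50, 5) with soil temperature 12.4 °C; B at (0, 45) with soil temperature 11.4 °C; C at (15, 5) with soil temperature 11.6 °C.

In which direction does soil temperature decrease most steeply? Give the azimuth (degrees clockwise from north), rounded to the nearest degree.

261°

Taking A as reference: B−A = (-50, 40, -1.0); C−A = (-35, 0, -0.8).
Determinant of the coordinate differences = (-50)·0 − (-35)·40 = 1400.
∂T/∂x = [(-1.0)·0 − (-0.8)·40] / 1400 = +0.02286
∂T/∂y = [(-50)·(-0.8) − (-35)·(-1.0)] / 1400 = +0.003571
Steepest decrease is along −∇f: components (-0.02286 E, -0.003571 N).
Azimuth = atan2(-0.02286, -0.003571) = 261.1° ≈ 261°.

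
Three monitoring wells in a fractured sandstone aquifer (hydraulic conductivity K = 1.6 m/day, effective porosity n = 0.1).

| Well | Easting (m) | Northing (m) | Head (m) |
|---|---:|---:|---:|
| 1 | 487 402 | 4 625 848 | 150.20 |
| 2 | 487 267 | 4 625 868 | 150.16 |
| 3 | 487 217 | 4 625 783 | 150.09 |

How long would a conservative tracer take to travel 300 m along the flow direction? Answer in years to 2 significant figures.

72 years

With h = a·x + b·y + c and 1 as origin, the differences give:
  (-135)·a + 20·b = -0.04
  (-185)·a + (-65)·b = -0.11
Eliminate b (×(-65) and ×20, subtract): 12475·a = 4.800 → a = ∂h/∂x = +0.0003848
Back-substitute: b = ∂h/∂y = +0.0005972.
|∇h| = √(0.0003848² + 0.0005972²) = 0.0007104
Seepage velocity v = K·i/n = 1.6 × 0.0007104 / 0.1 = 0.01137 m/day.
t = 300 / 0.01137 = 2.639e+04 days = 72.3 years.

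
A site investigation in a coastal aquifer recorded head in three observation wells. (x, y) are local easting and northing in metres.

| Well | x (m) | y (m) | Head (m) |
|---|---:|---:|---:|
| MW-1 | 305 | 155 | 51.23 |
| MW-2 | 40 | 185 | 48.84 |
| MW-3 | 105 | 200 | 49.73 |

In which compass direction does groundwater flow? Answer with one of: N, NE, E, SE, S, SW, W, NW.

SW

With h = a·x + b·y + c and MW-1 as origin, the differences give:
  (-265)·a + 30·b = -2.39
  (-200)·a + 45·b = -1.50
Eliminate b (×45 and ×30, subtract): -5925·a = -62.550 → a = ∂h/∂x = +0.01056
Back-substitute: b = ∂h/∂y = +0.01359.
Flow = −∇h = (-0.01056 east, -0.01359 north), which points southwest.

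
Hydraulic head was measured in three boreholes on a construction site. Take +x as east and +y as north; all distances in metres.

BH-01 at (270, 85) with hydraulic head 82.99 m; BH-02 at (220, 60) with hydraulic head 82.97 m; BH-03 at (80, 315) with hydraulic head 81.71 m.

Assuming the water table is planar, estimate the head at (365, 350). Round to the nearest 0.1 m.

82.2 m

Differences from BH-01: to BH-02 (Δx, Δy, Δh) = (-50, -25, -0.02); to BH-03 = (-190, 230, -1.28).
Solve a·Δx + b·Δy = Δh: det = (-50)·230 − (-190)·(-25) = -16250.
∂h/∂x = [(-0.02)·230 − (-1.28)·(-25)] / -16250 = +0.002252
∂h/∂y = [(-50)·(-1.28) − (-190)·(-0.02)] / -16250 = -0.003705
h(365, 350) = 82.99 + (+0.002252)·(95) + (-0.003705)·(265) = 82.99 +0.214 -0.982 = 82.222 m.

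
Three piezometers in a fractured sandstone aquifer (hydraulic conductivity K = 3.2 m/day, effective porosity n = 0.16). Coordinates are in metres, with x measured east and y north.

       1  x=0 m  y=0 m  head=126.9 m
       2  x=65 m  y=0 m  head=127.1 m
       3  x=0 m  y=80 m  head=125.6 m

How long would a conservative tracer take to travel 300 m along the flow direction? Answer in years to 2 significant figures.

2.5 years

∂h/∂x = (127.1 − 126.9) / (65 − 0) = +0.003077
∂h/∂y = (125.6 − 126.9) / (80 − 0) = -0.01625
|∇h| = √(0.003077² + -0.01625²) = 0.01654
Seepage velocity v = K·i/n = 3.2 × 0.01654 / 0.16 = 0.3308 m/day.
t = 300 / 0.3308 = 906.9 days = 2.48 years.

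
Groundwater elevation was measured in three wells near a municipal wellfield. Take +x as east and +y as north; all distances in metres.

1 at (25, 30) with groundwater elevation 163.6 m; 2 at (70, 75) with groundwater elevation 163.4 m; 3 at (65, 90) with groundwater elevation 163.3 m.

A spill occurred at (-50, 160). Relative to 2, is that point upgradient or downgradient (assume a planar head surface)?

downgradient

Taking 1 as reference: 2−1 = (45, 45, -0.2); 3−1 = (40, 60, -0.3).
Solve a·Δx + b·Δy = Δh: det = 45·60 − 40·45 = 900.
∂h/∂x = [(-0.2)·60 − (-0.3)·45] / 900 = +0.001667
∂h/∂y = [45·(-0.3) − 40·(-0.2)] / 900 = -0.006111
Head at (-50, 160) = 163.6 + (+0.001667)·(-75) + (-0.006111)·(130) = 162.68 m.
That is lower than the 163.4 m at 2, so the point is downgradient.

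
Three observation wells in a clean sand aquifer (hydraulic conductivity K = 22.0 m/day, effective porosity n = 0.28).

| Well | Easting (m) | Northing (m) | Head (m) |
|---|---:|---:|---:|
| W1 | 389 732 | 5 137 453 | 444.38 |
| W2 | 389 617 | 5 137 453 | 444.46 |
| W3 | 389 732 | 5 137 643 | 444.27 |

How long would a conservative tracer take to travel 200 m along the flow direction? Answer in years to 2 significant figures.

∂h/∂x = (444.46 − 444.38) / (389617 − 389732) = -0.0006957
∂h/∂y = (444.27 − 444.38) / (5137643 − 5137453) = -0.0005789
|∇h| = √(-0.0006957² + -0.0005789²) = 0.0009051
Seepage velocity v = K·i/n = 22.0 × 0.0009051 / 0.28 = 0.07111 m/day.
t = 200 / 0.07111 = 2813 days = 7.7 years.

7.7 years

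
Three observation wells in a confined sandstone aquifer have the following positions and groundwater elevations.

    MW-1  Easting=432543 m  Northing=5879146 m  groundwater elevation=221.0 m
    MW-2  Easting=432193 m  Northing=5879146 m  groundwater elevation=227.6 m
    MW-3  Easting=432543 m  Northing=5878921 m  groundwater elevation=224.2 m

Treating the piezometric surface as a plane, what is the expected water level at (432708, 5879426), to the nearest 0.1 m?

213.9 m

∂h/∂x = (227.6 − 221.0) / (432193 − 432543) = -0.01886
∂h/∂y = (224.2 − 221.0) / (5878921 − 5879146) = -0.01422
h(432708, 5879426) = 221.0 + (-0.01886)·(165) + (-0.01422)·(280) = 221.0 -3.111 -3.982 = 213.906 m.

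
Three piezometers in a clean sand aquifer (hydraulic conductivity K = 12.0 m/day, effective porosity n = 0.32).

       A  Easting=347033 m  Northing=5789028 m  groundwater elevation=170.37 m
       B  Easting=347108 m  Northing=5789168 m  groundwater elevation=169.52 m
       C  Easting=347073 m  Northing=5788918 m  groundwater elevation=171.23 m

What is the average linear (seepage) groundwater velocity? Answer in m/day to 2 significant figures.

0.28 m/day

Three-point gradient (reference A): Δ to B = (75, 140, -0.85), Δ to C = (40, -110, +0.86).
∂h/∂x = +0.001942, ∂h/∂y = -0.007112 (det = -13850).
|∇h| = √(0.001942² + -0.007112²) = 0.007372
Seepage velocity v = K·i/n = 12.0 × 0.007372 / 0.32 = 0.2764 m/day.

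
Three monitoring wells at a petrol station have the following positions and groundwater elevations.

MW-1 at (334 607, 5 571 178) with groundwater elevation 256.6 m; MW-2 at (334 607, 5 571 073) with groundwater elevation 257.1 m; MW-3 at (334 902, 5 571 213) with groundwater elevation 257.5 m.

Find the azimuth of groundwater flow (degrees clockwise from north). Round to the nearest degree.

323°

Taking MW-1 as reference: MW-2−MW-1 = (0, -105, +0.5); MW-3−MW-1 = (295, 35, +0.9).
Solve a·Δx + b·Δy = Δh: det = 0·35 − 295·(-105) = 30975.
∂h/∂x = [(+0.5)·35 − (+0.9)·(-105)] / 30975 = +0.003616
∂h/∂y = [0·(+0.9) − 295·(+0.5)] / 30975 = -0.004762
Flow direction (−∇h) has components (-0.003616 E, +0.004762 N).
Azimuth = atan2(E, N) = atan2(-0.003616, +0.004762) = 322.8° ≈ 323°.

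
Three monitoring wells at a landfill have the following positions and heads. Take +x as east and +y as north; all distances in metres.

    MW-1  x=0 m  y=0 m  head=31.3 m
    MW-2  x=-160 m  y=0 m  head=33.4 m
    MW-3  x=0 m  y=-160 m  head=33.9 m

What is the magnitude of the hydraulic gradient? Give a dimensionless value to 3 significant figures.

∂h/∂x = (33.4 − 31.3) / (-160 − 0) = -0.01312
∂h/∂y = (33.9 − 31.3) / (-160 − 0) = -0.01625
|∇h| = √(-0.01312² + -0.01625²) = 0.02089

0.0209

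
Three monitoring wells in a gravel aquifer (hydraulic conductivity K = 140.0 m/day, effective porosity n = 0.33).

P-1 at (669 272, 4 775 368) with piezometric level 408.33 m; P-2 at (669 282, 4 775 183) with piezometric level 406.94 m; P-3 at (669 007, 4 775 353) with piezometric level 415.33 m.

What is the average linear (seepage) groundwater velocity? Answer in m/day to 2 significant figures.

12 m/day

Differences from P-1: to P-2 (Δx, Δy, Δh) = (10, -185, -1.39); to P-3 = (-265, -15, +7.00).
Determinant of the coordinate differences = 10·(-15) − (-265)·(-185) = -49175.
∂h/∂x = [(-1.39)·(-15) − (+7.00)·(-185)] / -49175 = -0.02676
∂h/∂y = [10·(+7.00) − (-265)·(-1.39)] / -49175 = +0.006067
|∇h| = √(-0.02676² + 0.006067²) = 0.02744
Seepage velocity v = K·i/n = 140.0 × 0.02744 / 0.33 = 11.64 m/day.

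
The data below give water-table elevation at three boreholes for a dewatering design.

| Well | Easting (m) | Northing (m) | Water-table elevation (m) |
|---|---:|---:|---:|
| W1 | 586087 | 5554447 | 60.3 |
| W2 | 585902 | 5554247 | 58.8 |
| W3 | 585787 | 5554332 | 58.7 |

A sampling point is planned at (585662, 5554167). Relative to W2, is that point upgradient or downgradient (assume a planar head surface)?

downgradient

Differences from W1: to W2 (Δx, Δy, Δh) = (-185, -200, -1.5); to W3 = (-300, -115, -1.6).
Solve a·Δx + b·Δy = Δh: det = (-185)·(-115) − (-300)·(-200) = -38725.
∂h/∂x = [(-1.5)·(-115) − (-1.6)·(-200)] / -38725 = +0.003809
∂h/∂y = [(-185)·(-1.6) − (-300)·(-1.5)] / -38725 = +0.003977
Head at (585662, 5554167) = 60.3 + (+0.003809)·(-425) + (+0.003977)·(-280) = 57.57 m.
That is lower than the 58.8 m at W2, so the point is downgradient.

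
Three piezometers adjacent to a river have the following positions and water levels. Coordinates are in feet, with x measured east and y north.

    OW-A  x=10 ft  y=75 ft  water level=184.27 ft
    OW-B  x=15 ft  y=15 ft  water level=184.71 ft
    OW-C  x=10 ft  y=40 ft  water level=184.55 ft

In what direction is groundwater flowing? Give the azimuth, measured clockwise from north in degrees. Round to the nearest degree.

045°

Differences from OW-A: to OW-B (Δx, Δy, Δh) = (5, -60, +0.44); to OW-C = (0, -35, +0.28).
Solve a·Δx + b·Δy = Δh: det = 5·(-35) − 0·(-60) = -175.
∂h/∂x = [(+0.44)·(-35) − (+0.28)·(-60)] / -175 = -0.008000
∂h/∂y = [5·(+0.28) − 0·(+0.44)] / -175 = -0.008000
Flow direction (−∇h) has components (+0.008000 E, +0.008000 N).
Azimuth = atan2(E, N) = atan2(+0.008000, +0.008000) = 45.0° ≈ 045°.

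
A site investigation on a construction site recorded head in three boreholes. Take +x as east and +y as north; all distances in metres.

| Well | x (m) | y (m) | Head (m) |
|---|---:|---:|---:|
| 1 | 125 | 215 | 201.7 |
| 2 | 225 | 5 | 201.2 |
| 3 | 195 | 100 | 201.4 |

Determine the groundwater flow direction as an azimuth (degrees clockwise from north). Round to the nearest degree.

With h = a·x + b·y + c and 1 as origin, the differences give:
  100·a + (-210)·b = -0.5
  70·a + (-115)·b = -0.3
Eliminate b (×(-115) and ×(-210), subtract): 3200·a = -5.50 → a = ∂h/∂x = -0.001719
Back-substitute: b = ∂h/∂y = +0.001563.
Flow direction (−∇h) has components (+0.001719 E, -0.001563 N).
Azimuth = atan2(E, N) = atan2(+0.001719, -0.001563) = 132.3° ≈ 132°.

132°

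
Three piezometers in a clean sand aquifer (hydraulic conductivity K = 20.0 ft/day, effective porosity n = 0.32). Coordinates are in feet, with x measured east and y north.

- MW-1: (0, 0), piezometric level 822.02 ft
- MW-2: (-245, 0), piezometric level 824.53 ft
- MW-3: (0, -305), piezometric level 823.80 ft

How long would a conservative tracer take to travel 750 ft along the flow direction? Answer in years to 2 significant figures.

2.8 years

∂h/∂x = (824.53 − 822.02) / (-245 − 0) = -0.01024
∂h/∂y = (823.80 − 822.02) / (-305 − 0) = -0.005836
|∇h| = √(-0.01024² + -0.005836²) = 0.01179
Seepage velocity v = K·i/n = 20.0 × 0.01179 / 0.32 = 0.7369 ft/day.
t = 750 / 0.7369 = 1018 days = 2.79 years.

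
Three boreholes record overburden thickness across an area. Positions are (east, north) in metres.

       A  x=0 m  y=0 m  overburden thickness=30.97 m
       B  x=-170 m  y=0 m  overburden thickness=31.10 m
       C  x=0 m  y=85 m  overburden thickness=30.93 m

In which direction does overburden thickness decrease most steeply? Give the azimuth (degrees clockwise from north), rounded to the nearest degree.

∂d/∂x = (31.10 − 30.97) / (-170 − 0) = -0.0007647
∂d/∂y = (30.93 − 30.97) / (85 − 0) = -0.0004706
Steepest decrease is along −∇f: components (+0.0007647 E, +0.0004706 N).
Azimuth = atan2(+0.0007647, +0.0004706) = 58.4° ≈ 058°.

058°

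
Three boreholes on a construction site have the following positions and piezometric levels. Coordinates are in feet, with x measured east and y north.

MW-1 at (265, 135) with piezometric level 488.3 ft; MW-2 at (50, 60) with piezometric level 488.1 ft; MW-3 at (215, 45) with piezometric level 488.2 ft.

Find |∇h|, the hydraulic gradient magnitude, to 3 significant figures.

Differences from MW-1: to MW-2 (Δx, Δy, Δh) = (-215, -75, -0.2); to MW-3 = (-50, -90, -0.1).
Solve a·Δx + b·Δy = Δh: det = (-215)·(-90) − (-50)·(-75) = 15600.
∂h/∂x = [(-0.2)·(-90) − (-0.1)·(-75)] / 15600 = +0.0006731
∂h/∂y = [(-215)·(-0.1) − (-50)·(-0.2)] / 15600 = +0.0007372
|∇h| = √(0.0006731² + 0.0007372²) = 0.0009983

0.000998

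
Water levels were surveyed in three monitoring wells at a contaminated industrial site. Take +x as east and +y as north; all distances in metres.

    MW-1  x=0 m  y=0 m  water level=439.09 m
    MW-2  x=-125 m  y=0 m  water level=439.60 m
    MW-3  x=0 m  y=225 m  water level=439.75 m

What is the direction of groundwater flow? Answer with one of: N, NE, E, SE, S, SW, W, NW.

∂h/∂x = (439.60 − 439.09) / (-125 − 0) = -0.004080
∂h/∂y = (439.75 − 439.09) / (225 − 0) = +0.002933
Flow = −∇h = (+0.004080 east, -0.002933 north), which points southeast.

SE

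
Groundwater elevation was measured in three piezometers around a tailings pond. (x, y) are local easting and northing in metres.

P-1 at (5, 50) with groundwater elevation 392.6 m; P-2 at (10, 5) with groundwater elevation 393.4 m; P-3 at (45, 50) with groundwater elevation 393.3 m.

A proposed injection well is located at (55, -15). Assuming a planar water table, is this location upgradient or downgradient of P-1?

upgradient

Taking P-1 as reference: P-2−P-1 = (5, -45, +0.8); P-3−P-1 = (40, 0, +0.7).
Solve a·Δx + b·Δy = Δh: det = 5·0 − 40·(-45) = 1800.
∂h/∂x = [(+0.8)·0 − (+0.7)·(-45)] / 1800 = +0.01750
∂h/∂y = [5·(+0.7) − 40·(+0.8)] / 1800 = -0.01583
Head at (55, -15) = 392.6 + (+0.01750)·(50) + (-0.01583)·(-65) = 394.50 m.
That is higher than the 392.6 m at P-1, so the point is upgradient.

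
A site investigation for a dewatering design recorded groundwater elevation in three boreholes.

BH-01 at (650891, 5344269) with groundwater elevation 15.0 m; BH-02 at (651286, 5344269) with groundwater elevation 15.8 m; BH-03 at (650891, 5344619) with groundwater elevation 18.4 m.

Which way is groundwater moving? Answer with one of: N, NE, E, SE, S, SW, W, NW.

S

∂h/∂x = (15.8 − 15.0) / (651286 − 650891) = +0.002025
∂h/∂y = (18.4 − 15.0) / (5344619 − 5344269) = +0.009714
Flow = −∇h = (-0.002025 east, -0.009714 north), which points south.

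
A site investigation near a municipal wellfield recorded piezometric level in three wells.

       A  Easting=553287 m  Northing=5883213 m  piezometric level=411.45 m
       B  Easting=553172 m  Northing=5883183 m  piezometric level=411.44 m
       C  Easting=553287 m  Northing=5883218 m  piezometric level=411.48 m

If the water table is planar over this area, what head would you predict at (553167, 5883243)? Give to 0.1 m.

411.8 m

With h = a·x + b·y + c and A as origin, the differences give:
  (-115)·a + (-30)·b = -0.01
  0·a + 5·b = +0.03
Eliminate b (×5 and ×(-30), subtract): -575·a = 0.850 → a = ∂h/∂x = -0.001478
Back-substitute: b = ∂h/∂y = +0.006000.
h(553167, 5883243) = 411.45 + (-0.001478)·(-120) + (+0.006000)·(30) = 411.45 +0.177 +0.180 = 411.807 m.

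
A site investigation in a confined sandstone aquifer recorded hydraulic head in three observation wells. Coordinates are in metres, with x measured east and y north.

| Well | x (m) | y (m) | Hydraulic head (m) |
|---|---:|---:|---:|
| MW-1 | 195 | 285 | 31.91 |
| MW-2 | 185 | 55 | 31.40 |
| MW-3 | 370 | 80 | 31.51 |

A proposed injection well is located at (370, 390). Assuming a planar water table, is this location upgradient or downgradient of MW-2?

With h = a·x + b·y + c and MW-1 as origin, the differences give:
  (-10)·a + (-230)·b = -0.51
  175·a + (-205)·b = -0.40
Eliminate b (×(-205) and ×(-230), subtract): 42300·a = 12.550 → a = ∂h/∂x = +0.0002967
Back-substitute: b = ∂h/∂y = +0.002204.
Head at (370, 390) = 31.91 + (+0.0002967)·(175) + (+0.002204)·(105) = 32.19 m.
That is higher than the 31.40 m at MW-2, so the point is upgradient.

upgradient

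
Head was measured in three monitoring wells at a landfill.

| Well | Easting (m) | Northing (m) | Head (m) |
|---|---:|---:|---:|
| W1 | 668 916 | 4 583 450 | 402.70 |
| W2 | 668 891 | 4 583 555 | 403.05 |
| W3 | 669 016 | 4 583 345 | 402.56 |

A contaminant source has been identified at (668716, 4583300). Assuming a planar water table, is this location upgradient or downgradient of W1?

Three-point gradient (reference W1): Δ to W2 = (-25, 105, +0.35), Δ to W3 = (100, -105, -0.14).
∂h/∂x = +0.002800, ∂h/∂y = +0.004000 (det = -7875).
Head at (668716, 4583300) = 402.70 + (+0.002800)·(-200) + (+0.004000)·(-150) = 401.54 m.
That is lower than the 402.70 m at W1, so the point is downgradient.

downgradient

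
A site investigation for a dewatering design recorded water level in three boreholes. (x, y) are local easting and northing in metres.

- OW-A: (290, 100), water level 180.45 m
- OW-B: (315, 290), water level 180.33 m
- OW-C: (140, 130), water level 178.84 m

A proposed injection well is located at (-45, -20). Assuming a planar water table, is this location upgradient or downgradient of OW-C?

downgradient

With h = a·x + b·y + c and OW-A as origin, the differences give:
  25·a + 190·b = -0.12
  (-150)·a + 30·b = -1.61
Eliminate b (×30 and ×190, subtract): 29250·a = 302.300 → a = ∂h/∂x = +0.01034
Back-substitute: b = ∂h/∂y = -0.001991.
Head at (-45, -20) = 180.45 + (+0.01034)·(-335) + (-0.001991)·(-120) = 177.23 m.
That is lower than the 178.84 m at OW-C, so the point is downgradient.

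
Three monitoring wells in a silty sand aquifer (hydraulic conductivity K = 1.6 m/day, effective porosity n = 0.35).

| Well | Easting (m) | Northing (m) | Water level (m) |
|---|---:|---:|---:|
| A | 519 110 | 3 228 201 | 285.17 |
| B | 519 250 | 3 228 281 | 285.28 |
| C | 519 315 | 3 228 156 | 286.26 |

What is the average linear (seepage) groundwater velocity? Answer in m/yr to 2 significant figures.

Differences from A: to B (Δx, Δy, Δh) = (140, 80, +0.11); to C = (205, -45, +1.09).
Solve a·Δx + b·Δy = Δh: det = 140·(-45) − 205·80 = -22700.
∂h/∂x = [(+0.11)·(-45) − (+1.09)·80] / -22700 = +0.004059
∂h/∂y = [140·(+1.09) − 205·(+0.11)] / -22700 = -0.005729
|∇h| = √(0.004059² + -0.005729²) = 0.007021
Seepage velocity v = K·i/n = 1.6 × 0.007021 / 0.35 = 0.0321 m/day = 11.72 m/yr.

12 m/yr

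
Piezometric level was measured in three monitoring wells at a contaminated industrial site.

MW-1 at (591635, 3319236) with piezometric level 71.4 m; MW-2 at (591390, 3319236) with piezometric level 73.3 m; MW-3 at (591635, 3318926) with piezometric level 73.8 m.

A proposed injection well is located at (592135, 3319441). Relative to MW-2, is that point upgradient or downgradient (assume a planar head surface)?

∂h/∂x = (73.3 − 71.4) / (591390 − 591635) = -0.007755
∂h/∂y = (73.8 − 71.4) / (3318926 − 3319236) = -0.007742
Head at (592135, 3319441) = 71.4 + (-0.007755)·(500) + (-0.007742)·(205) = 65.94 m.
That is lower than the 73.3 m at MW-2, so the point is downgradient.

downgradient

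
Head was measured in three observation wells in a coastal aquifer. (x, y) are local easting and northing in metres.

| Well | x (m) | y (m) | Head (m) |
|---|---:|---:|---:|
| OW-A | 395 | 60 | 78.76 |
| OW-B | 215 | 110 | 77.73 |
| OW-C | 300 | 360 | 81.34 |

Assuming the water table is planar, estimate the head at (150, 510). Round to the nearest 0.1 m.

81.7 m

Differences from OW-A: to OW-B (Δx, Δy, Δh) = (-180, 50, -1.03); to OW-C = (-95, 300, +2.58).
Solve a·Δx + b·Δy = Δh: det = (-180)·300 − (-95)·50 = -49250.
∂h/∂x = [(-1.03)·300 − (+2.58)·50] / -49250 = +0.008893
∂h/∂y = [(-180)·(+2.58) − (-95)·(-1.03)] / -49250 = +0.01142
h(150, 510) = 78.76 + (+0.008893)·(-245) + (+0.01142)·(450) = 78.76 -2.179 +5.137 = 81.718 m.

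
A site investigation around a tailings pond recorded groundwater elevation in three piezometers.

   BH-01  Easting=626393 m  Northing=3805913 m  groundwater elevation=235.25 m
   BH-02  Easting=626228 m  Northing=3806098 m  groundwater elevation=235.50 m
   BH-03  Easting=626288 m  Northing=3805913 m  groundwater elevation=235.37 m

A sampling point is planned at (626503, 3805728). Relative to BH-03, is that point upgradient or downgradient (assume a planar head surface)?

Differences from BH-01: to BH-02 (Δx, Δy, Δh) = (-165, 185, +0.25); to BH-03 = (-105, 0, +0.12).
Determinant of the coordinate differences = (-165)·0 − (-105)·185 = 19425.
∂h/∂x = [(+0.25)·0 − (+0.12)·185] / 19425 = -0.001143
∂h/∂y = [(-165)·(+0.12) − (-105)·(+0.25)] / 19425 = +0.0003320
Head at (626503, 3805728) = 235.25 + (-0.001143)·(110) + (+0.0003320)·(-185) = 235.06 m.
That is lower than the 235.37 m at BH-03, so the point is downgradient.

downgradient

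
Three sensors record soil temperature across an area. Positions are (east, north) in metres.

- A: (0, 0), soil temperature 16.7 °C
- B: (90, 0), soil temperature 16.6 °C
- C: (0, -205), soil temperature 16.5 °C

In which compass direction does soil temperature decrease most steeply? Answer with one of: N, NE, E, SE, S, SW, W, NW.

SE

∂T/∂x = (16.6 − 16.7) / (90 − 0) = -0.001111
∂T/∂y = (16.5 − 16.7) / (-205 − 0) = +0.0009756
Steepest decrease is along −∇f = (+0.001111 E, -0.0009756 N) → southeast.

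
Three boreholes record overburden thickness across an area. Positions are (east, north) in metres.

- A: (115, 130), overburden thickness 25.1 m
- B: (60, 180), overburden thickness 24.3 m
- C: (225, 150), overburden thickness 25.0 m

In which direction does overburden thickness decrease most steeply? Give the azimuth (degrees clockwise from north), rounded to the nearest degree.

With d = a·x + b·y + c and A as origin, the differences give:
  (-55)·a + 50·b = -0.8
  110·a + 20·b = -0.1
Eliminate b (×20 and ×50, subtract): -6600·a = -11.00 → a = ∂d/∂x = +0.001667
Back-substitute: b = ∂d/∂y = -0.01417.
Steepest decrease is along −∇f: components (-0.001667 E, +0.01417 N).
Azimuth = atan2(-0.001667, +0.01417) = 353.3° ≈ 353°.

353°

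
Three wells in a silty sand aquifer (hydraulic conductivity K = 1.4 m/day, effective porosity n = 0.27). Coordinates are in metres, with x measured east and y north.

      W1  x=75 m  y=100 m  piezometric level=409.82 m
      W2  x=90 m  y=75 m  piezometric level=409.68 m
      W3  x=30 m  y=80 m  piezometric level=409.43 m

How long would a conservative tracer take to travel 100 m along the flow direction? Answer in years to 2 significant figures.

5.4 years

With h = a·x + b·y + c and W1 as origin, the differences give:
  15·a + (-25)·b = -0.14
  (-45)·a + (-20)·b = -0.39
Eliminate b (×(-20) and ×(-25), subtract): -1425·a = -6.950 → a = ∂h/∂x = +0.004877
Back-substitute: b = ∂h/∂y = +0.008526.
|∇h| = √(0.004877² + 0.008526²) = 0.009822
Seepage velocity v = K·i/n = 1.4 × 0.009822 / 0.27 = 0.05093 m/day.
t = 100 / 0.05093 = 1963 days = 5.37 years.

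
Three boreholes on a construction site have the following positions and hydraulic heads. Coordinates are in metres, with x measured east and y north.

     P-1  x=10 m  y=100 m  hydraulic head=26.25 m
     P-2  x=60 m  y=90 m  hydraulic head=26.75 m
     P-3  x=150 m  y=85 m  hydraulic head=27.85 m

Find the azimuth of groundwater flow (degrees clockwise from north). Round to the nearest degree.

Differences from P-1: to P-2 (Δx, Δy, Δh) = (50, -10, +0.50); to P-3 = (140, -15, +1.60).
Solve a·Δx + b·Δy = Δh: det = 50·(-15) − 140·(-10) = 650.
∂h/∂x = [(+0.50)·(-15) − (+1.60)·(-10)] / 650 = +0.01308
∂h/∂y = [50·(+1.60) − 140·(+0.50)] / 650 = +0.01538
Flow direction (−∇h) has components (-0.01308 E, -0.01538 N).
Azimuth = atan2(E, N) = atan2(-0.01308, -0.01538) = 220.4° ≈ 220°.

220°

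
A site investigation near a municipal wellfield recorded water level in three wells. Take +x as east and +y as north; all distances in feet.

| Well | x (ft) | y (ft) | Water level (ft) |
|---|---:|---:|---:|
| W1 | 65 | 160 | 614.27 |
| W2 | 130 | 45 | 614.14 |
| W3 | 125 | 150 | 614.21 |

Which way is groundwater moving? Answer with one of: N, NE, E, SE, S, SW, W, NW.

SE

With h = a·x + b·y + c and W1 as origin, the differences give:
  65·a + (-115)·b = -0.13
  60·a + (-10)·b = -0.06
Eliminate b (×(-10) and ×(-115), subtract): 6250·a = -5.600 → a = ∂h/∂x = -0.0008960
Back-substitute: b = ∂h/∂y = +0.0006240.
Flow = −∇h = (+0.0008960 east, -0.0006240 north), which points southeast.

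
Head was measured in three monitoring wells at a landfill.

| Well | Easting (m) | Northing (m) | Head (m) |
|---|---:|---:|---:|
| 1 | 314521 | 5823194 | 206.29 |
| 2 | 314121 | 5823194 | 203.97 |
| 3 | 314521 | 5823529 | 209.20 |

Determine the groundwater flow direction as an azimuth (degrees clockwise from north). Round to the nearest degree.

∂h/∂x = (203.97 − 206.29) / (314121 − 314521) = +0.005800
∂h/∂y = (209.20 − 206.29) / (5823529 − 5823194) = +0.008687
Flow direction (−∇h) has components (-0.005800 E, -0.008687 N).
Azimuth = atan2(E, N) = atan2(-0.005800, -0.008687) = 213.7° ≈ 214°.

214°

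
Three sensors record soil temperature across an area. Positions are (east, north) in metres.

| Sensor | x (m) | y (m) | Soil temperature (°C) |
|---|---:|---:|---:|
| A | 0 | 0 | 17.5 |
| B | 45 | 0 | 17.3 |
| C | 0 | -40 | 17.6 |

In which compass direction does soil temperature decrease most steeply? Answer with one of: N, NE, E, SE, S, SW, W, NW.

∂T/∂x = (17.3 − 17.5) / (45 − 0) = -0.004444
∂T/∂y = (17.6 − 17.5) / (-40 − 0) = -0.002500
Steepest decrease is along −∇f = (+0.004444 E, +0.002500 N) → northeast.

NE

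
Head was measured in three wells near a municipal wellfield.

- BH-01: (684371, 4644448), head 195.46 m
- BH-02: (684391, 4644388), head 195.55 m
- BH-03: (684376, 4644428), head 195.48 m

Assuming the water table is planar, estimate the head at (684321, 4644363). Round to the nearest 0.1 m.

195.1 m

With h = a·x + b·y + c and BH-01 as origin, the differences give:
  20·a + (-60)·b = +0.09
  5·a + (-20)·b = +0.02
Eliminate b (×(-20) and ×(-60), subtract): -100·a = -0.600 → a = ∂h/∂x = +0.006000
Back-substitute: b = ∂h/∂y = +0.0005000.
h(684321, 4644363) = 195.46 + (+0.006000)·(-50) + (+0.0005000)·(-85) = 195.46 -0.300 -0.043 = 195.118 m.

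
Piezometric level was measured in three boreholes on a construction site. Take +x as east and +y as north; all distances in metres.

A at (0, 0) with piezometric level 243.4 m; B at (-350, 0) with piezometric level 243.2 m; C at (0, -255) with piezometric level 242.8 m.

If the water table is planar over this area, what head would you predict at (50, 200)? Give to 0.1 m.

∂h/∂x = (243.2 − 243.4) / (-350 − 0) = +0.0005714
∂h/∂y = (242.8 − 243.4) / (-255 − 0) = +0.002353
h(50, 200) = 243.4 + (+0.0005714)·(50) + (+0.002353)·(200) = 243.4 +0.029 +0.471 = 243.899 m.

243.9 m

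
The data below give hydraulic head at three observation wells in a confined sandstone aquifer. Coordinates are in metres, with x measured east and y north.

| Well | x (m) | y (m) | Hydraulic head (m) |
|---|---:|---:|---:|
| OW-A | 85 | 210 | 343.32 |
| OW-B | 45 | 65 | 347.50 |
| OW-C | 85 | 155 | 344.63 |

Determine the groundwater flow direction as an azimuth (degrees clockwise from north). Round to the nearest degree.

037°

Taking OW-A as reference: OW-B−OW-A = (-40, -145, +4.18); OW-C−OW-A = (0, -55, +1.31).
Determinant of the coordinate differences = (-40)·(-55) − 0·(-145) = 2200.
∂h/∂x = [(+4.18)·(-55) − (+1.31)·(-145)] / 2200 = -0.01816
∂h/∂y = [(-40)·(+1.31) − 0·(+4.18)] / 2200 = -0.02382
Flow direction (−∇h) has components (+0.01816 E, +0.02382 N).
Azimuth = atan2(E, N) = atan2(+0.01816, +0.02382) = 37.3° ≈ 037°.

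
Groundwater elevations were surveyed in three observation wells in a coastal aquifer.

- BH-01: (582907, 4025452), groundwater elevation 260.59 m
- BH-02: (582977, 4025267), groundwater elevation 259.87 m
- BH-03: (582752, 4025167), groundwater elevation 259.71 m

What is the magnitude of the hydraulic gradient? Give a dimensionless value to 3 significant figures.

Differences from BH-01: to BH-02 (Δx, Δy, Δh) = (70, -185, -0.72); to BH-03 = (-155, -285, -0.88).
Solve a·Δx + b·Δy = Δh: det = 70·(-285) − (-155)·(-185) = -48625.
∂h/∂x = [(-0.72)·(-285) − (-0.88)·(-185)] / -48625 = -0.0008720
∂h/∂y = [70·(-0.88) − (-155)·(-0.72)] / -48625 = +0.003562
|∇h| = √(-0.0008720² + 0.003562²) = 0.003667

0.00367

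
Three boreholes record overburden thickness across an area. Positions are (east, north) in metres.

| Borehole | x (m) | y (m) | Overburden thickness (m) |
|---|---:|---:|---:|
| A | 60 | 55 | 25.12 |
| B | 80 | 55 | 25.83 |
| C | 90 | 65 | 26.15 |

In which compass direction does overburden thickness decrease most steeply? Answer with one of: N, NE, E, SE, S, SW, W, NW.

W

Differences from A: to B (Δx, Δy, Δh) = (20, 0, +0.71); to C = (30, 10, +1.03).
Determinant of the coordinate differences = 20·10 − 30·0 = 200.
∂d/∂x = [(+0.71)·10 − (+1.03)·0] / 200 = +0.03550
∂d/∂y = [20·(+1.03) − 30·(+0.71)] / 200 = -0.003500
Steepest decrease is along −∇f = (-0.03550 E, +0.003500 N) → west.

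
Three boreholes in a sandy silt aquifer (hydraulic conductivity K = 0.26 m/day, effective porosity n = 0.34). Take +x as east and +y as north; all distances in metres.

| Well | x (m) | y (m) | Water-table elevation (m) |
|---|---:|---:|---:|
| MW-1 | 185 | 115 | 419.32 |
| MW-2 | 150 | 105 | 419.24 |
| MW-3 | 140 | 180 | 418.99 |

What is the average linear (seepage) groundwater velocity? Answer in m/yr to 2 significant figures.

Taking MW-1 as reference: MW-2−MW-1 = (-35, -10, -0.08); MW-3−MW-1 = (-45, 65, -0.33).
Solve a·Δx + b·Δy = Δh: det = (-35)·65 − (-45)·(-10) = -2725.
∂h/∂x = [(-0.08)·65 − (-0.33)·(-10)] / -2725 = +0.003119
∂h/∂y = [(-35)·(-0.33) − (-45)·(-0.08)] / -2725 = -0.002917
|∇h| = √(0.003119² + -0.002917²) = 0.00427
Seepage velocity v = K·i/n = 0.26 × 0.00427 / 0.34 = 0.003265 m/day = 1.193 m/yr.

1.2 m/yr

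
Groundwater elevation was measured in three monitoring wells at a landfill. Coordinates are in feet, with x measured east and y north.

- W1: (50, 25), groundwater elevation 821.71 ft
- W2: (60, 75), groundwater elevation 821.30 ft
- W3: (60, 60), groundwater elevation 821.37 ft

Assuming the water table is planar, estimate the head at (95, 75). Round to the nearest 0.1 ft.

Differences from W1: to W2 (Δx, Δy, Δh) = (10, 50, -0.41); to W3 = (10, 35, -0.34).
Solve a·Δx + b·Δy = Δh: det = 10·35 − 10·50 = -150.
∂h/∂x = [(-0.41)·35 − (-0.34)·50] / -150 = -0.01767
∂h/∂y = [10·(-0.34) − 10·(-0.41)] / -150 = -0.004667
h(95, 75) = 821.71 + (-0.01767)·(45) + (-0.004667)·(50) = 821.71 -0.795 -0.233 = 820.682 ft.

820.7 ft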